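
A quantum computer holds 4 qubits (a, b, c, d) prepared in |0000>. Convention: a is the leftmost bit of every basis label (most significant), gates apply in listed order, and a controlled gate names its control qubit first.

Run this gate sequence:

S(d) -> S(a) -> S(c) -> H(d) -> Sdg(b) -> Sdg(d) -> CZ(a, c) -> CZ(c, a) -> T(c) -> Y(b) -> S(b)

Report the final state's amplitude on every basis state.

After the circuit, the state carries amplitude -sqrt(2)/2 on |0100>, sqrt(2)*I/2 on |0101>, and 0 on every other basis state.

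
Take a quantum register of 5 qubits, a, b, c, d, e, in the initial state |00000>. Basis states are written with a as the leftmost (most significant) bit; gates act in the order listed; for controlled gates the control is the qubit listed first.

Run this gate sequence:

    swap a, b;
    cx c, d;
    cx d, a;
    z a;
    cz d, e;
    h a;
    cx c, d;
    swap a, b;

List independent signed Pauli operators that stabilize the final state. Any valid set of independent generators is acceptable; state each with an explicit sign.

The stabilizer group can be generated by +IXIII, +ZIIII, +IIZII, +IIIZI, +IIIIZ, among other valid generating sets.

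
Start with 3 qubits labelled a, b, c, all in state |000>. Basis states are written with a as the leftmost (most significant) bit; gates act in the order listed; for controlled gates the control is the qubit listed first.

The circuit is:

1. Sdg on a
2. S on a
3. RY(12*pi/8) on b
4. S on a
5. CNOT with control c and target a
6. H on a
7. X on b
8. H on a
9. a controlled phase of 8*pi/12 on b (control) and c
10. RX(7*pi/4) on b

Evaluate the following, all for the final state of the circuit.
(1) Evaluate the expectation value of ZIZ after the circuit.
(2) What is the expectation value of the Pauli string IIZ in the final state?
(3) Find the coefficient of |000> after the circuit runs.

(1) The expectation value of ZIZ is 1.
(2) The observable IIZ averages to 1.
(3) The amplitude on |000> is -sqrt(2)*sqrt(sqrt(2) + 2)/4 + sqrt(2)*I*sqrt(2 - sqrt(2))/4.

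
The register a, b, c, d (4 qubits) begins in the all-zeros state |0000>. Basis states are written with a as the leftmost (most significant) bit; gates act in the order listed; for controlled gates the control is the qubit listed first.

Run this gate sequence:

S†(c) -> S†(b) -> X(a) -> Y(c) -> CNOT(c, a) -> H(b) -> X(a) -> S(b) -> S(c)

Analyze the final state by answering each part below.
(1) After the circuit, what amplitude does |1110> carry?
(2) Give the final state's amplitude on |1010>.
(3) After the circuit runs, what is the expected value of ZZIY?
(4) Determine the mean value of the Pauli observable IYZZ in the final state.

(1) The final state's coefficient on |1110> equals -sqrt(2)*I/2.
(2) The amplitude on |1010> is -sqrt(2)/2.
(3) The observable ZZIY averages to 0.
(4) The observable IYZZ averages to -1.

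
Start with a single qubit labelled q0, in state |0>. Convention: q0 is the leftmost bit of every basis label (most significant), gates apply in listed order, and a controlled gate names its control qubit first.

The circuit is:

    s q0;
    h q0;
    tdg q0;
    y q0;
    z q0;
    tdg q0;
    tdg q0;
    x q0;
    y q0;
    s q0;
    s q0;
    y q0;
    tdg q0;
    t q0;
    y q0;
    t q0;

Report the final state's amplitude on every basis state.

After the circuit, the state carries amplitude sqrt(2)*exp(3*I*pi/4)/2 on |0>, sqrt(2)*exp(3*I*pi/4)/2 on |1>.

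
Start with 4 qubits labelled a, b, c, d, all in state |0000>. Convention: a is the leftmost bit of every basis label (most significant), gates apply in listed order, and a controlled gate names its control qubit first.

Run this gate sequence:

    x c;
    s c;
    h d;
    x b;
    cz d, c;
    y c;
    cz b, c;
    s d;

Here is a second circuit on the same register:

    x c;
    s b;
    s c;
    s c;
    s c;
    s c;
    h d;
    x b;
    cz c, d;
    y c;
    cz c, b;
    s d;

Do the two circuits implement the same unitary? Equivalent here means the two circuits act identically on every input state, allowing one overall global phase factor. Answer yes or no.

No: there is an input state on which the two circuits produce genuinely different outputs (not merely differing by a phase).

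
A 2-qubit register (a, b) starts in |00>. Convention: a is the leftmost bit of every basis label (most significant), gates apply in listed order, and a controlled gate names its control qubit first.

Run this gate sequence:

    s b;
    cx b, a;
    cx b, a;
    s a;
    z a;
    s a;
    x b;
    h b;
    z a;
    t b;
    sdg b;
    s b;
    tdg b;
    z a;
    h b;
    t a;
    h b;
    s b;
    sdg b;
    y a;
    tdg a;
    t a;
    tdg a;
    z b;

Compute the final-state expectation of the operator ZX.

The observable ZX averages to -1. Key observation: the block from step 8 through step 15 cancels to the identity and can be dropped.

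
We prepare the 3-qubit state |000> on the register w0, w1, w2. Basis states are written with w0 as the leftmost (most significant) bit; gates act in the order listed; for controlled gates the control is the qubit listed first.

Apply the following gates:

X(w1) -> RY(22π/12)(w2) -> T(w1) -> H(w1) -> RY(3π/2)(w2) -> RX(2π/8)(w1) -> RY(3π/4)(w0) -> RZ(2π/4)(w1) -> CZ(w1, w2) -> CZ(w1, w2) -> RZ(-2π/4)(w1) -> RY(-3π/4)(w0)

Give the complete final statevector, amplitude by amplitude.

After the circuit, the state carries amplitude sqrt(2)*sqrt(2 - sqrt(2))*exp(3*I*pi/4)/8 + sqrt(2)*sqrt(sqrt(2) + 2)*exp(I*pi/4)/8 on |000>, -sqrt(6)*sqrt(sqrt(2) + 2)*exp(I*pi/4)/8 - sqrt(6)*sqrt(2 - sqrt(2))*exp(3*I*pi/4)/8 on |001>, sqrt(2)*(-sqrt(sqrt(2) + 2) - I*sqrt(2 - sqrt(2)))*exp(I*pi/4)/8 on |010>, sqrt(6)*(sqrt(sqrt(2) + 2) + I*sqrt(2 - sqrt(2)))*exp(I*pi/4)/8 on |011>, 0 on |100>, 0 on |101>, 0 on |110>, 0 on |111>. Key observation: gates 7-12 undo each other exactly, leaving only the rest of the circuit to track.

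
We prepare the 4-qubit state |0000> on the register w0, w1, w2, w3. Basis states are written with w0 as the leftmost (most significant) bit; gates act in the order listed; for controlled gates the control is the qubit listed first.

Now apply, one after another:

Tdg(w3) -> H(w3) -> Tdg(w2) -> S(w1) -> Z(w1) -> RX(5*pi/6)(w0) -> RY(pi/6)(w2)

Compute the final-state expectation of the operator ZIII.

In the final state, ZIII has expectation -sqrt(3)/2.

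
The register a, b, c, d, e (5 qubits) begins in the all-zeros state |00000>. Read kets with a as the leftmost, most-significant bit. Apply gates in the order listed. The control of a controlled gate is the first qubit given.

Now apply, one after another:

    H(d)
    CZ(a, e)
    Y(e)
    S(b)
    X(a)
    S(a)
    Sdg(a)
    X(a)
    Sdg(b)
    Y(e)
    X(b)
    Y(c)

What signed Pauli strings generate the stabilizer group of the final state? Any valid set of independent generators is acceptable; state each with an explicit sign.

One valid set of independent stabilizer generators is +IIIXI, +ZIIII, -IZIII, -IIZII, +IIIIZ (any independent generating set of the same group is equally correct).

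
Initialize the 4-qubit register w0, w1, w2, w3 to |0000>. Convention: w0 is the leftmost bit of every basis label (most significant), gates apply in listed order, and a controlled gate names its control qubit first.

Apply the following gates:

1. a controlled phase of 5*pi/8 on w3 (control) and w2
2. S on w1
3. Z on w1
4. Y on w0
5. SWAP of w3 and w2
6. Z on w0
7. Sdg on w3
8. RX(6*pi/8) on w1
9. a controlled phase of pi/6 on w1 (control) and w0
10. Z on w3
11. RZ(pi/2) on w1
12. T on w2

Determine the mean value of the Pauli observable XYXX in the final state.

In the final state, XYXX has expectation 0.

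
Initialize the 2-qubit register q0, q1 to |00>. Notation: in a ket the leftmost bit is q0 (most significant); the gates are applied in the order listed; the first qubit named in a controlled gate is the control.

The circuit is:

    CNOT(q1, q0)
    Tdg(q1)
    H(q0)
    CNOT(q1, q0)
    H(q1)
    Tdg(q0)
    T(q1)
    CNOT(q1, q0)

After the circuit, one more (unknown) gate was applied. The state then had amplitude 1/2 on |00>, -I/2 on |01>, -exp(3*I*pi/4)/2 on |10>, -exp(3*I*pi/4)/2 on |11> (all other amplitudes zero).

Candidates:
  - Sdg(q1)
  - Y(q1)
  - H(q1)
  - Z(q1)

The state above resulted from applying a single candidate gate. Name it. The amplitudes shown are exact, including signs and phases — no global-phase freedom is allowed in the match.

The applied gate was Sdg(q1).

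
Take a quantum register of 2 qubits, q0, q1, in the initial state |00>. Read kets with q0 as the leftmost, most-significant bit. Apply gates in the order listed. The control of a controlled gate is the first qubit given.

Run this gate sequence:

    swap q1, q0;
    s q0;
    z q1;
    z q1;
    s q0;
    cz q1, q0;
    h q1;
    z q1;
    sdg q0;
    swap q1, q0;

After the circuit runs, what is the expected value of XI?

The observable XI averages to -1.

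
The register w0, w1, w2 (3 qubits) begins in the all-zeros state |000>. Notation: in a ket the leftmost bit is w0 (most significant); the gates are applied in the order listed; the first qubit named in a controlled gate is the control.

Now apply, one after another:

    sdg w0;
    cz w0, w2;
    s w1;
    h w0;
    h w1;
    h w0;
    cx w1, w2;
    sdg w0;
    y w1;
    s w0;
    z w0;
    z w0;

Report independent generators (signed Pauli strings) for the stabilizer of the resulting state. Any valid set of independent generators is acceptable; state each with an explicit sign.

One valid set of independent stabilizer generators is -IXX, +ZII, -IZZ (any independent generating set of the same group is equally correct).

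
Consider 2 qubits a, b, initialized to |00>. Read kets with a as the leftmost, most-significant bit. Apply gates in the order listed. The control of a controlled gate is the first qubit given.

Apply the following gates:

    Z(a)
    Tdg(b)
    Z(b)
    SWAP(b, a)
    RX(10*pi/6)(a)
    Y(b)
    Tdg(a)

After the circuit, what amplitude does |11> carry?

The amplitude on |11> is -exp(3*I*pi/4)/2.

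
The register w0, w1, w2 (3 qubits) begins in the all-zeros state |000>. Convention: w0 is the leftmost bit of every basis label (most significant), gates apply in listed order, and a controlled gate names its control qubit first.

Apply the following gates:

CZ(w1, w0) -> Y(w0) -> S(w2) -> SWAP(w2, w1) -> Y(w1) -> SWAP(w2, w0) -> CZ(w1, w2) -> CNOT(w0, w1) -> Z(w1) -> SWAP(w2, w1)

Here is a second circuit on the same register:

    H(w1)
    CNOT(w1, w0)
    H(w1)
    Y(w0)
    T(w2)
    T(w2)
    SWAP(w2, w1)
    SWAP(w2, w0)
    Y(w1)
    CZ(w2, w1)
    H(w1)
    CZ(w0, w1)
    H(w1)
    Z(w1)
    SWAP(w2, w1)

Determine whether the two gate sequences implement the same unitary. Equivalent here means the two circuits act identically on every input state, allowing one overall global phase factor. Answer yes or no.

No — the two circuits implement different unitaries, even allowing a global phase.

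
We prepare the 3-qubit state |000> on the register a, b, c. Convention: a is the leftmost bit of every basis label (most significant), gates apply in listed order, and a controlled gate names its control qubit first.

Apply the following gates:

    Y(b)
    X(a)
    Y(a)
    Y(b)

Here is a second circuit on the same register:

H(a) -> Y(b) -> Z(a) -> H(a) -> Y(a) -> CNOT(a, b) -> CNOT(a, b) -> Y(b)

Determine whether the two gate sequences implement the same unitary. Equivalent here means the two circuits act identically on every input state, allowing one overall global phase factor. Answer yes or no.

Yes, they are equivalent — the unitaries differ by at most a global phase.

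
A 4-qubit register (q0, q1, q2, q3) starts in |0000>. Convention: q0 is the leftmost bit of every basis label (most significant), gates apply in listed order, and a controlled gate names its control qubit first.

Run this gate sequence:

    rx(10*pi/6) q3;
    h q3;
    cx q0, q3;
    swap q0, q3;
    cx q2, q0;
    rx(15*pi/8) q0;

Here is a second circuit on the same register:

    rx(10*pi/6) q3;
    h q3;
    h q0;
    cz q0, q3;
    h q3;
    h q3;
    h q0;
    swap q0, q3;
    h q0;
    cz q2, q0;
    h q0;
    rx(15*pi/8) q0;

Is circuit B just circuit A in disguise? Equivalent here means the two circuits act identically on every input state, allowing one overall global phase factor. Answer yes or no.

No, they are not equivalent — no single phase factor reconciles the two unitaries.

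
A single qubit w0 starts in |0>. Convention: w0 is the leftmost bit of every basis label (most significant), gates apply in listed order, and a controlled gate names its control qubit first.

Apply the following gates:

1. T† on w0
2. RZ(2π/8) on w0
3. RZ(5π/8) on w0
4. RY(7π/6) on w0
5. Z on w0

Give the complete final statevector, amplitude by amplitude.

The resulting statevector has amplitude (-sqrt(2) + sqrt(6))*exp(9*I*pi/16)/4 on |0>, (sqrt(2) + sqrt(6))*exp(9*I*pi/16)/4 on |1>.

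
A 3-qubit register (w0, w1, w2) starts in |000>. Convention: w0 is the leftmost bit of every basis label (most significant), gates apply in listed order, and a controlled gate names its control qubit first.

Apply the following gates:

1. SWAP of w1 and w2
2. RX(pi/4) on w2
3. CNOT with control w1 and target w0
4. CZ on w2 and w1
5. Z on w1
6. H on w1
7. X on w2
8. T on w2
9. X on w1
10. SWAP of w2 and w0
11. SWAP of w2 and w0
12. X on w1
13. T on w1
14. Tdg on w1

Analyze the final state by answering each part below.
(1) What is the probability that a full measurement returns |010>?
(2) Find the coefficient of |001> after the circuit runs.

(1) A full measurement returns |010> with probability 1/4 - sqrt(2)/8. Key observation: gates 9-12 undo each other exactly, leaving only the rest of the circuit to track.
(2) The final state's coefficient on |001> equals sqrt(2*sqrt(2) + 4)*exp(I*pi/4)/4.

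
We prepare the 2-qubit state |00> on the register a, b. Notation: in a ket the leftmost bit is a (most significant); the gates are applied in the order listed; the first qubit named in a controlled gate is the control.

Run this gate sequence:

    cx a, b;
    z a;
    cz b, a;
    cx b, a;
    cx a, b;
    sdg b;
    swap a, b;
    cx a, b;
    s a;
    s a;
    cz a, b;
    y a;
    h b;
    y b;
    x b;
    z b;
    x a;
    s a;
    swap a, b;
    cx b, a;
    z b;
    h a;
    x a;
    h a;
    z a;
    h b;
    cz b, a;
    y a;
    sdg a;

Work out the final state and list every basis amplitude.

The resulting statevector has amplitude I/2 on |00>, -I/2 on |01>, -1/2 on |10>, -1/2 on |11>. Key observation: gates 22-25 undo each other exactly, leaving only the rest of the circuit to track.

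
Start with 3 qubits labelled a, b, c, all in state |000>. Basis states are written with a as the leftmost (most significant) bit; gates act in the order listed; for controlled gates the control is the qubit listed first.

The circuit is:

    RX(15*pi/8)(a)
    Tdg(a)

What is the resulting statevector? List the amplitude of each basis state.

After the circuit, the state carries amplitude -cos(pi/16) on |000>, -exp(I*pi/4)*sin(pi/16) on |100>, and 0 on every other basis state.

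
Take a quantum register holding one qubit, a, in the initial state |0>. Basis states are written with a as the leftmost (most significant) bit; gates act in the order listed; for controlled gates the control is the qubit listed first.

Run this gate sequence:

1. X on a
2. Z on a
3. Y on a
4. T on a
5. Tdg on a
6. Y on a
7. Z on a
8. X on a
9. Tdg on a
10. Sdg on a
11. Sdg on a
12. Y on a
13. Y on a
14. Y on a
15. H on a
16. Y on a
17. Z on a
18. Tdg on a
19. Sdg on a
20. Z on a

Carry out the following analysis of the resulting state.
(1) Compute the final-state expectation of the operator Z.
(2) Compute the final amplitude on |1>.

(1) The observable Z averages to 0. Key observation: the block from step 1 through step 8 cancels to the identity and can be dropped.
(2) The final state's coefficient on |1> equals sqrt(2)*exp(I*pi/4)/2.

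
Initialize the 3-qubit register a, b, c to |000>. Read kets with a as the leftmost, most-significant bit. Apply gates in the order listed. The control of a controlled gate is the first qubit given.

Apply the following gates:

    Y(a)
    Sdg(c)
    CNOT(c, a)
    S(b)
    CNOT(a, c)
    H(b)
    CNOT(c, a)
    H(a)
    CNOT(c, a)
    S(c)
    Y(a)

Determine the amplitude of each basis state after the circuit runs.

The resulting statevector has amplitude 0 on |000>, I/2 on |001>, 0 on |010>, I/2 on |011>, 0 on |100>, -I/2 on |101>, 0 on |110>, -I/2 on |111>.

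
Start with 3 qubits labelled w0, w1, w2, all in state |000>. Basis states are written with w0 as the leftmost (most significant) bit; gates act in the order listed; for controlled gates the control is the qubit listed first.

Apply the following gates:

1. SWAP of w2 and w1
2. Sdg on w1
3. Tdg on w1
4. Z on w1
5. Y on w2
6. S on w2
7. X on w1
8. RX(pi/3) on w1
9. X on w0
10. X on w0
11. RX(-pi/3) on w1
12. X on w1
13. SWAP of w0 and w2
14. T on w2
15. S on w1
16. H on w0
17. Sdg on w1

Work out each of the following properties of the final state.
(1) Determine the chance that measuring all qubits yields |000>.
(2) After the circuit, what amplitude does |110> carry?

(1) The probability of measuring |000> is 1/2. Key observation: gates 7-12 undo each other exactly, leaving only the rest of the circuit to track.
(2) The final state's coefficient on |110> equals 0.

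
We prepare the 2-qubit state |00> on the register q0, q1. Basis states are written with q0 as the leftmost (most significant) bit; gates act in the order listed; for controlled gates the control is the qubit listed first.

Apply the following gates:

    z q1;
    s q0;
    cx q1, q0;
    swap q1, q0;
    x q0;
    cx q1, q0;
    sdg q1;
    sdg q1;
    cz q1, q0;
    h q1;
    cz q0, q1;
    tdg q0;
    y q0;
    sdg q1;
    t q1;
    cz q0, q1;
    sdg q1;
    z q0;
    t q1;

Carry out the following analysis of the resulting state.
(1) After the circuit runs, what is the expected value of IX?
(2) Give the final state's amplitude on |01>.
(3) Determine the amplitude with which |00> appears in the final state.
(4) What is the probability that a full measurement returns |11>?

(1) The observable IX averages to 0.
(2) |01> carries amplitude -sqrt(2)*exp(3*I*pi/4)/2 in the final state.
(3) |00> carries amplitude -sqrt(2)*exp(I*pi/4)/2 in the final state.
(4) A full measurement returns |11> with probability 0.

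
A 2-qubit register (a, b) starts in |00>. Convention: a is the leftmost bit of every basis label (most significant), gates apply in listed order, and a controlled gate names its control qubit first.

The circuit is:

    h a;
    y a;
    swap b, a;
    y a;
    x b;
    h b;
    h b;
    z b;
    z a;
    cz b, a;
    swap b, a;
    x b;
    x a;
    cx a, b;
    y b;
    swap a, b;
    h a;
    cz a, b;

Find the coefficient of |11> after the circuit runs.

The amplitude on |11> is I/2. Key observation: steps 6-7 multiply out to the identity, so the circuit reduces to the remaining gates.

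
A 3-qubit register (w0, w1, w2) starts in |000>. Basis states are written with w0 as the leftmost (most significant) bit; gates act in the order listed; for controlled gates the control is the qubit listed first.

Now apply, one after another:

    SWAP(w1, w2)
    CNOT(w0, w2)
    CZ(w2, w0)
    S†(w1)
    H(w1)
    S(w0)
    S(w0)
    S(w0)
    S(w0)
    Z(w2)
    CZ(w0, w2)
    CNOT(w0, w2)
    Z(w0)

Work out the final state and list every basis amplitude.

After the circuit, the state carries amplitude sqrt(2)/2 on |000>, sqrt(2)/2 on |010>, and 0 on every other basis state. Key observation: gates 6-9 undo each other exactly, leaving only the rest of the circuit to track.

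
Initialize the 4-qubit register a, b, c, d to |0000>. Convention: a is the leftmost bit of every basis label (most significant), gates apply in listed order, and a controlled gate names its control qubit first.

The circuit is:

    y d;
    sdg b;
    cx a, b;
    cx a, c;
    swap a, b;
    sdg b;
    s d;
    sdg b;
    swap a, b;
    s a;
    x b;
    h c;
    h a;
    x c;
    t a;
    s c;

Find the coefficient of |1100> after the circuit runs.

|1100> carries amplitude 0 in the final state.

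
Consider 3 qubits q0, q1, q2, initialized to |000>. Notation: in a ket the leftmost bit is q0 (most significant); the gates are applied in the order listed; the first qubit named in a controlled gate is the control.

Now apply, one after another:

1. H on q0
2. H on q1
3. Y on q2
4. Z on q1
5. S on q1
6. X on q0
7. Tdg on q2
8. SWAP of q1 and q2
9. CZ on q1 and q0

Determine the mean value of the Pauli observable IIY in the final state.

The observable IIY averages to -1.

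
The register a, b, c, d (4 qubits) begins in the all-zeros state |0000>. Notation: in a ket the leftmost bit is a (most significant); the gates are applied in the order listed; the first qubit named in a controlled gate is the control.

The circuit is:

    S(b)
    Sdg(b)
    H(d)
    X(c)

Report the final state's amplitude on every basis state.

The final amplitudes are sqrt(2)/2 on |0010>, sqrt(2)/2 on |0011>, and 0 on every other basis state.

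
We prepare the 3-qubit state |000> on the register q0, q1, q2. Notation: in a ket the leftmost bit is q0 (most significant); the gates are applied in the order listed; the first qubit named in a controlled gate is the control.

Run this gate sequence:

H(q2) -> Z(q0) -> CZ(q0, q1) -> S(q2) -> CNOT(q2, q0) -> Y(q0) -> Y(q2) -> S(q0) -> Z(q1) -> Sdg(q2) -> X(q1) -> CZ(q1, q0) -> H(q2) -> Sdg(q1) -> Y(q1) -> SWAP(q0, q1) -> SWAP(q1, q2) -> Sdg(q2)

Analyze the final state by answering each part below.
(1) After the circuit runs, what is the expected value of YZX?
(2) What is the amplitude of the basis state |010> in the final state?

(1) In the final state, YZX has expectation 0.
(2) |010> carries amplitude I/2 in the final state.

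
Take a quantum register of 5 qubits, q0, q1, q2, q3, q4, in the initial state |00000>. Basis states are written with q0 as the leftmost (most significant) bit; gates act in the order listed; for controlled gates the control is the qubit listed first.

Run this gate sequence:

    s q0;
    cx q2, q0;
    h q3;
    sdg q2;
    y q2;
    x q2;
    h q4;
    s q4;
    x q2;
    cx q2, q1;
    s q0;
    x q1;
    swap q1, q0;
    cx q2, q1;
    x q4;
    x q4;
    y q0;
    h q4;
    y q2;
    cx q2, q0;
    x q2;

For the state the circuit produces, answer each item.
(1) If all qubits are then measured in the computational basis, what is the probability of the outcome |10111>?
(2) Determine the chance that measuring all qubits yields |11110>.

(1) The probability of measuring |10111> is 0.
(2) Outcome |11110> occurs with probability 1/4.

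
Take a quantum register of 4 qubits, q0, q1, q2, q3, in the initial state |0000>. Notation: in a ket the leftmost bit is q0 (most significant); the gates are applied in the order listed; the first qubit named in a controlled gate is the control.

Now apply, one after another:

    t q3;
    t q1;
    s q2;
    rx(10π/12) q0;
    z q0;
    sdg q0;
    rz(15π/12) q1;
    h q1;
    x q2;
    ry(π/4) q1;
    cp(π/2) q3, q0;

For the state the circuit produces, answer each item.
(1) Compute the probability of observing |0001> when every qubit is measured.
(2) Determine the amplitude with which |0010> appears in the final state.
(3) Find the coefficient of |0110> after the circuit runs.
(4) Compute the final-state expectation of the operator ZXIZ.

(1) The probability of measuring |0001> is 0.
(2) The final state's coefficient on |0010> equals (-sqrt(3*sqrt(2) + 6)/8 - sqrt(2 - sqrt(2))/8 + sqrt(6 - 3*sqrt(2))/8 + sqrt(sqrt(2) + 2)/8)*exp(3*I*pi/8).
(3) |0110> carries amplitude (-sqrt(3*sqrt(2) + 6)/8 - sqrt(6 - 3*sqrt(2))/8 + sqrt(2 - sqrt(2))/8 + sqrt(sqrt(2) + 2)/8)*exp(3*I*pi/8) in the final state.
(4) In the final state, ZXIZ has expectation -sqrt(6)/4.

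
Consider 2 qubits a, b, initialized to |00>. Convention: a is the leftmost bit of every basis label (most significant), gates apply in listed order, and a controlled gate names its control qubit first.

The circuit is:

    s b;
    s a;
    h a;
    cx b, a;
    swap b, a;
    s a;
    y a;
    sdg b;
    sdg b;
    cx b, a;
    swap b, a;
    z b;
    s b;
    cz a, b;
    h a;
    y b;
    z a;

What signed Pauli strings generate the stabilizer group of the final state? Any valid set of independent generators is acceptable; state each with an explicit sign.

The final state is stabilized by the group generated by -XZ, +ZY; other independent generating sets are equally valid.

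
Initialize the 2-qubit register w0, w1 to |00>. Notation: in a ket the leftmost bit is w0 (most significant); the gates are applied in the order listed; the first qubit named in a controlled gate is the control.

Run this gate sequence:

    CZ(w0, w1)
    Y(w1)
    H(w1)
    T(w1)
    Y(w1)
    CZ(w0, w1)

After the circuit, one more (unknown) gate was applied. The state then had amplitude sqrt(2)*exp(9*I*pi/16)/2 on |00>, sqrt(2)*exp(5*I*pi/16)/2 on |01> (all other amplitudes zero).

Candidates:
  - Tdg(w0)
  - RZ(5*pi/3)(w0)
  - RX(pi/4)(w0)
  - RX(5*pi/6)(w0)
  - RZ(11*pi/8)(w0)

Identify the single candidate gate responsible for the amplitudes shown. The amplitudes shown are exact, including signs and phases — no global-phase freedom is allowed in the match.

The unique candidate consistent with the amplitudes is RZ(11*pi/8)(w0).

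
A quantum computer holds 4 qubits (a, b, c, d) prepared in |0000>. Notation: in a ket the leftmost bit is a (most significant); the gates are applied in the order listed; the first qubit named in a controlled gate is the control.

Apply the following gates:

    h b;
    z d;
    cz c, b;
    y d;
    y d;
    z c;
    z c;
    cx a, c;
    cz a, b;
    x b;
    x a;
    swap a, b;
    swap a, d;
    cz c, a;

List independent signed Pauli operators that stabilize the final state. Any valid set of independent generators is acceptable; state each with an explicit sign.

The stabilizer group can be generated by +IIIX, +ZIII, -IZII, +IIZI, among other valid generating sets.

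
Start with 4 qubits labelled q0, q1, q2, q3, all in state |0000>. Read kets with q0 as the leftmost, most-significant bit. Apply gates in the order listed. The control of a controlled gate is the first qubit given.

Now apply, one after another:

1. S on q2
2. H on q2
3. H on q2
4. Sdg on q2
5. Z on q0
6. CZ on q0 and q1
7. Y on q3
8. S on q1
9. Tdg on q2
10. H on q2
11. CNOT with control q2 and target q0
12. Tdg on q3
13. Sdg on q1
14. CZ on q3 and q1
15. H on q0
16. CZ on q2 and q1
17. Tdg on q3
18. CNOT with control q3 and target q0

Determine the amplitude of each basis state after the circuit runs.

After the circuit, the state carries amplitude 1/2 on |0001>, -1/2 on |0011>, 1/2 on |1001>, 1/2 on |1011>, and 0 on every other basis state. Key observation: steps 1-4 multiply out to the identity, so the circuit reduces to the remaining gates.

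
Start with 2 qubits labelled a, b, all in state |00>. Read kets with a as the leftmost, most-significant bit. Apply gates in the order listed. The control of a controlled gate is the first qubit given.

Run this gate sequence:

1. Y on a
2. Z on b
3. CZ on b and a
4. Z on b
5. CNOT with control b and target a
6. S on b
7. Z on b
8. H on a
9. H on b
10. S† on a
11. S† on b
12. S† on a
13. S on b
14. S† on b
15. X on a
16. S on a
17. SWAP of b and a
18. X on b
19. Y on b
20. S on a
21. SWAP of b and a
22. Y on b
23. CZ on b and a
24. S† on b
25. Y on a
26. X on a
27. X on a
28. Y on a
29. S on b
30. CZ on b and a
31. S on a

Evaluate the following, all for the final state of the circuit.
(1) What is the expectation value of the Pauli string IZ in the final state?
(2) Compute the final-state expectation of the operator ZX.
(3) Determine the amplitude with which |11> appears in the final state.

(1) The expectation value of IZ is 0.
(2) The expectation value of ZX is 0.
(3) |11> carries amplitude I/2 in the final state.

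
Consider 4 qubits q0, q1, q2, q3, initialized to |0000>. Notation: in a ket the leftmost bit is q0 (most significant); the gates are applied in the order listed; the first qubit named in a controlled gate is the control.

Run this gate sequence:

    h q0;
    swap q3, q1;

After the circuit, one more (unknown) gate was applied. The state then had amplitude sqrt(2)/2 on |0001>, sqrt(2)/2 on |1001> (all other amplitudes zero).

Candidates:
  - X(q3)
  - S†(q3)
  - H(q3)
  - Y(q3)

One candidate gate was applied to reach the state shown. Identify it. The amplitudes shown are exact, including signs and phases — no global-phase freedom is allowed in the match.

The applied gate was X(q3).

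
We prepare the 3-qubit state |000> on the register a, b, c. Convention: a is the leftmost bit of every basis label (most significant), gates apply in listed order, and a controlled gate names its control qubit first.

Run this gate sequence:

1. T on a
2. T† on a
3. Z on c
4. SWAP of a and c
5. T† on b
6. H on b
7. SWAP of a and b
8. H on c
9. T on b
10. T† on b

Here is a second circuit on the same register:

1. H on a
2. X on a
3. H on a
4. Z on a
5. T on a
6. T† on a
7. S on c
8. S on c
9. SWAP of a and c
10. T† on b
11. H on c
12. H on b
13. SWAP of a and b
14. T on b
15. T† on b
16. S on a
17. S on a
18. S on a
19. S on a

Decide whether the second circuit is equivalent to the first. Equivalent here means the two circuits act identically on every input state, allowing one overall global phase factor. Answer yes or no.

Yes — the two circuits implement the same unitary up to a global phase.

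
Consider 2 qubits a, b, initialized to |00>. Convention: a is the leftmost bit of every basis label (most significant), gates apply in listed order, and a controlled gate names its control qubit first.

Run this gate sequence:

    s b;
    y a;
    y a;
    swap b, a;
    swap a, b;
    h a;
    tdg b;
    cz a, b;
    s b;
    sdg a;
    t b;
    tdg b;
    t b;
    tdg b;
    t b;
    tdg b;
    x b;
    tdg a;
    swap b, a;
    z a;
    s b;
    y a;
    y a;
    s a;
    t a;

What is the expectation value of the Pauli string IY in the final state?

In the final state, IY has expectation -sqrt(2)/2. Key observation: gates 11-16 undo each other exactly, leaving only the rest of the circuit to track.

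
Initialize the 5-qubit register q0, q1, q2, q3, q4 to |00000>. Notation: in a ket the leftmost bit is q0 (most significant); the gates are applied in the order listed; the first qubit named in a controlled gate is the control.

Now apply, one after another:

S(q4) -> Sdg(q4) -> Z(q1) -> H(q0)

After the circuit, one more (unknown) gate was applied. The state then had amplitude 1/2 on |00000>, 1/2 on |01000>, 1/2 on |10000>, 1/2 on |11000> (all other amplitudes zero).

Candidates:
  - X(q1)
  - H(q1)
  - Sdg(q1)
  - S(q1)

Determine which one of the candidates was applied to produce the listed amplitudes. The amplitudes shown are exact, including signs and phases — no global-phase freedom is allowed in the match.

The unique candidate consistent with the amplitudes is H(q1). Key observation: the block from step 1 through step 2 cancels to the identity and can be dropped.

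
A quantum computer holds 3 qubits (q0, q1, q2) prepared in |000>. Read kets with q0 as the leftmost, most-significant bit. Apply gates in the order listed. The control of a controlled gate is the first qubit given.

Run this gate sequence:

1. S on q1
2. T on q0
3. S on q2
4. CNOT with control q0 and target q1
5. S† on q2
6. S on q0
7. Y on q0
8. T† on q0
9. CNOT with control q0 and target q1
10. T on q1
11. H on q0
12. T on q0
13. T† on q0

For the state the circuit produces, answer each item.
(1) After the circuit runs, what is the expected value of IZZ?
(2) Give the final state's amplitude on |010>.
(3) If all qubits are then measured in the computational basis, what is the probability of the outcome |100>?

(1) The observable IZZ averages to -1.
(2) The final state's coefficient on |010> equals sqrt(2)*I/2.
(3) A full measurement returns |100> with probability 0.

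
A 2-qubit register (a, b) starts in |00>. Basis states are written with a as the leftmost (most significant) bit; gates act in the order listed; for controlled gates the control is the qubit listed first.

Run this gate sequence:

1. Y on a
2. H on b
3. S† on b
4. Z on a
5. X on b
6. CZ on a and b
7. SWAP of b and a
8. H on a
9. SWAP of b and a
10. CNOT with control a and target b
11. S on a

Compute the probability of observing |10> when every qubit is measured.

The probability of measuring |10> is 1/2.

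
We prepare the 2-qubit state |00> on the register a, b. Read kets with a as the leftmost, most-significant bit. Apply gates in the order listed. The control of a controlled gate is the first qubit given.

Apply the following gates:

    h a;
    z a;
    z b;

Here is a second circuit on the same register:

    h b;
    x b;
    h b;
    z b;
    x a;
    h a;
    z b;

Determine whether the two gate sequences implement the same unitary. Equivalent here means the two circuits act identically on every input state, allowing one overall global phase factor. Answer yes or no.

Yes, they are equivalent — the unitaries differ by at most a global phase.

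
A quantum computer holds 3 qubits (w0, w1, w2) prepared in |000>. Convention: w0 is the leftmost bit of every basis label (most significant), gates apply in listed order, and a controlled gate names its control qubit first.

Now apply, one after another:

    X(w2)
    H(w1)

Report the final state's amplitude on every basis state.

The final amplitudes are sqrt(2)/2 on |001>, sqrt(2)/2 on |011>, and 0 on every other basis state.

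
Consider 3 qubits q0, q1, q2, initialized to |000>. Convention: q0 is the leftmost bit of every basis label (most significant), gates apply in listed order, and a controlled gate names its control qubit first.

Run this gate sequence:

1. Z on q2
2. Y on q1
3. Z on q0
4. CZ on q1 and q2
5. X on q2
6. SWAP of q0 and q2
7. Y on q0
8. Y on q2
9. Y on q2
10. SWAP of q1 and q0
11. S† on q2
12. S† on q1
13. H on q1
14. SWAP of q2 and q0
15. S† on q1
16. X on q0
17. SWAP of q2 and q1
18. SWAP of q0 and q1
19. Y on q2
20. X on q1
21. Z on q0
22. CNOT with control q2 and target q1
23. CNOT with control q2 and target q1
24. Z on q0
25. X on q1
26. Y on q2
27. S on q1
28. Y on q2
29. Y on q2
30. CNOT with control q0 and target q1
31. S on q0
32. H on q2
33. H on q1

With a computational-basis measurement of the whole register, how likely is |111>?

A full measurement returns |111> with probability 1/4. Key observation: the block from step 19 through step 26 cancels to the identity and can be dropped.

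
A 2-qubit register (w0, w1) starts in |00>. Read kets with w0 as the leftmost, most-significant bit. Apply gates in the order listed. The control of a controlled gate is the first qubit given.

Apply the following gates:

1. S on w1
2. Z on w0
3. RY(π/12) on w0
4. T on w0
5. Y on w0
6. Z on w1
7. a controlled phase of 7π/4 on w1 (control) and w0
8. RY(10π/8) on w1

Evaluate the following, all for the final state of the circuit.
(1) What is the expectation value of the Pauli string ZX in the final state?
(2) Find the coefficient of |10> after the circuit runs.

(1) In the final state, ZX has expectation 1/4 + sqrt(3)/4.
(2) |10> carries amplitude I*(-sqrt(6) - 2 + sqrt(2))/8 in the final state.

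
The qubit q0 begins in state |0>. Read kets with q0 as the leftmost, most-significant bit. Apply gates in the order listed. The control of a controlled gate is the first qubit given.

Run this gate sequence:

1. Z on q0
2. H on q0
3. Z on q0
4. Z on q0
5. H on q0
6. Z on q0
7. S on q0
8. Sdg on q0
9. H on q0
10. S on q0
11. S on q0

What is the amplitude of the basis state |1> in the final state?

|1> carries amplitude -sqrt(2)/2 in the final state.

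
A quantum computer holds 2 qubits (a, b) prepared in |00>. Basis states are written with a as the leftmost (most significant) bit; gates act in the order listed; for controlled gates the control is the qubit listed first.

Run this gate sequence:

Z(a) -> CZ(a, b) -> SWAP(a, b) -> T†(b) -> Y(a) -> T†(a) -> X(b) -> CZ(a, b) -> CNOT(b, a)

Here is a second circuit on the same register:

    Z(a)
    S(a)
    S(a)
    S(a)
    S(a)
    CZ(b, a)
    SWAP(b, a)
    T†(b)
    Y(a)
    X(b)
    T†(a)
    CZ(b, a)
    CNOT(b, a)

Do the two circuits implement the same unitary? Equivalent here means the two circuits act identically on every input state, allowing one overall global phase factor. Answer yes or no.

Yes: on every input state the two circuits agree up to one overall phase factor.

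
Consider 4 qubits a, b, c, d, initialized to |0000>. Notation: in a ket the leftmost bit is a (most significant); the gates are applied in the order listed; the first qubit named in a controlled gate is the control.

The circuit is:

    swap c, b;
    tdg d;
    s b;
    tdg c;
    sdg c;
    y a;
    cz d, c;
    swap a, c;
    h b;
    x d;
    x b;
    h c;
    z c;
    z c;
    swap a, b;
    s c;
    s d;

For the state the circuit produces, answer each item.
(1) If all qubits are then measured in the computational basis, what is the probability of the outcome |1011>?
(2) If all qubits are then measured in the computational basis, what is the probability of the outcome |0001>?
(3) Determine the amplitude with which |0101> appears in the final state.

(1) Outcome |1011> occurs with probability 1/4.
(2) A full measurement returns |0001> with probability 1/4.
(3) The final state's coefficient on |0101> equals 0.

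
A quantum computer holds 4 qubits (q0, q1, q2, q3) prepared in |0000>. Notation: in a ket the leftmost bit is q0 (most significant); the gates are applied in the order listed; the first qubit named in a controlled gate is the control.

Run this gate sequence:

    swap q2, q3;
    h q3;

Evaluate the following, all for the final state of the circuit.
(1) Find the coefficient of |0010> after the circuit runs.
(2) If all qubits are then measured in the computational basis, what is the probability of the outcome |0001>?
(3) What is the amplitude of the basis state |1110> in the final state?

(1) |0010> carries amplitude 0 in the final state.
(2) The probability of measuring |0001> is 1/2.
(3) |1110> carries amplitude 0 in the final state.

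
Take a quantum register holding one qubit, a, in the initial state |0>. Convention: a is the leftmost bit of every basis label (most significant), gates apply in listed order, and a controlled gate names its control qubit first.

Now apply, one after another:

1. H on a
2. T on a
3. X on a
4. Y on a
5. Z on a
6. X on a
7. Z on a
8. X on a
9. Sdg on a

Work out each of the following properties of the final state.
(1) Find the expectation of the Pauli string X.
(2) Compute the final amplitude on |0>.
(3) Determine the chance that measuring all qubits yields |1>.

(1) The expectation value of X is -sqrt(2)/2.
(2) The amplitude on |0> is sqrt(2)*I/2.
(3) The probability of measuring |1> is 1/2.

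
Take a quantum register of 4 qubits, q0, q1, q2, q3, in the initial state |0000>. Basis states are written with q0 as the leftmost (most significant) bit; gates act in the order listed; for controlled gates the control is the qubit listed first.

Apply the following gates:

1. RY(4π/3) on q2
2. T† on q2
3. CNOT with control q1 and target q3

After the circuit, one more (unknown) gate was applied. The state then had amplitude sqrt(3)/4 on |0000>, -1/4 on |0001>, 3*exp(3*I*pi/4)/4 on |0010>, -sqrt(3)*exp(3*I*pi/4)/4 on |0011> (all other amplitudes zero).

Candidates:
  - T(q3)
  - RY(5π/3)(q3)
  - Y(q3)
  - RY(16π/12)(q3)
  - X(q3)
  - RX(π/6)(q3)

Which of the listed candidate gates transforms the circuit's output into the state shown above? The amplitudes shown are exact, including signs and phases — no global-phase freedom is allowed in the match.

The applied gate was RY(5π/3)(q3).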